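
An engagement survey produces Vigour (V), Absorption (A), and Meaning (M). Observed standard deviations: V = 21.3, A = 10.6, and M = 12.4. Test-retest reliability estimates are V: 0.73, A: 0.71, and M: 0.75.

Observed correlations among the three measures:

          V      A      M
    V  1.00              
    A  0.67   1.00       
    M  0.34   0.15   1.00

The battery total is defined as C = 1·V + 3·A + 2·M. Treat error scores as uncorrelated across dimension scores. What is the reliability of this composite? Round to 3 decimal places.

Var(C) = 21.3² + 3²·10.6² + 2²·12.4² + 2·[3·21.3·10.6·0.67 + 2·21.3·12.4·0.34 + 6·10.6·12.4·0.15] = 2079.97 + 1503.43 = 3583.4.
With uncorrelated errors the cross-covariances are all true-score covariance, so they carry over unchanged; only the diagonal terms shrink to ρᵢσᵢ².
True-score variance = [21.3²·0.73 + 3²·10.6²·0.71 + 2²·12.4²·0.75] + 1503.43 = 1510.45 + 1503.43 = 3013.88.
Reliability = 3013.88 / 3583.4 = 0.841.

0.841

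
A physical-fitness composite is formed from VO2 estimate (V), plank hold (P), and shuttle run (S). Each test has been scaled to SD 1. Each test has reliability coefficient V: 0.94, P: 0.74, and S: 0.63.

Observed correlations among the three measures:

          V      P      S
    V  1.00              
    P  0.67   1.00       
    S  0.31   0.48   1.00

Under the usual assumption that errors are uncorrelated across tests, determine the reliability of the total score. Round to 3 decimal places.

0.883

Var(V+P+S) = 3 + 2·[0.67 + 0.31 + 0.48] = 3 + 2.92 = 5.92.
With uncorrelated errors the cross-covariances are all true-score covariance, so they carry over unchanged; only the diagonal terms shrink to ρᵢσᵢ².
True-score variance = [0.94 + 0.74 + 0.63] + 2.92 = 2.31 + 2.92 = 5.23.
Reliability = 5.23 / 5.92 = 0.883.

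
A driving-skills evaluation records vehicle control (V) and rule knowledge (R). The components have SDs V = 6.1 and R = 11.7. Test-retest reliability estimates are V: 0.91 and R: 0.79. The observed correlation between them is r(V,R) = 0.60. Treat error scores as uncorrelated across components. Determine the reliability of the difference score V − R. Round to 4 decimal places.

Var(V−R) = 6.1² + 11.7² − 2·6.1·11.7·0.60 = 174.1 − 85.644 = 88.456.
Under uncorrelated errors the observed covariances equal the true-score covariances, so only the own-variance terms attenuate.
True-score variance = [6.1²·0.91 + 11.7²·0.79] − 85.644 = 142.004 − 85.644 = 56.3602.
Reliability = 56.3602 / 88.456 = 0.6372.

0.6372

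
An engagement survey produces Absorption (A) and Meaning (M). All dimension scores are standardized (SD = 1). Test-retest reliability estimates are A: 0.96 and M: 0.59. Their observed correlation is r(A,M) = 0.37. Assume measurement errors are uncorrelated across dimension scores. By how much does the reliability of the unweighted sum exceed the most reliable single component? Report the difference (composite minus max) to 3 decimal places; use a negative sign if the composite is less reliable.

Var(sum) = 2 + 0.74 = 2.74; true-score variance = 1.55 + 0.74 = 2.29; composite reliability = 0.8358.
Max component reliability = 0.9600.
Difference = 0.8358 − 0.9600 = -0.124.

-0.124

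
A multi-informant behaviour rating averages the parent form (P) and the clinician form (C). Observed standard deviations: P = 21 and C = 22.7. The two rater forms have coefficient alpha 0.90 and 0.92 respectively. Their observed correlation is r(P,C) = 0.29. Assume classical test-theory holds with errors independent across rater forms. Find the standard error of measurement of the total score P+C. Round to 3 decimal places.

9.237

Var(total) = 956.29 + 276.486 = 1232.78.
True-score variance = 870.967 + 276.486 = 1147.45, so reliability = 0.9308.
Error variance = 1232.78 − 1147.45 = 85.3232; SEM = √85.3232 = 9.237.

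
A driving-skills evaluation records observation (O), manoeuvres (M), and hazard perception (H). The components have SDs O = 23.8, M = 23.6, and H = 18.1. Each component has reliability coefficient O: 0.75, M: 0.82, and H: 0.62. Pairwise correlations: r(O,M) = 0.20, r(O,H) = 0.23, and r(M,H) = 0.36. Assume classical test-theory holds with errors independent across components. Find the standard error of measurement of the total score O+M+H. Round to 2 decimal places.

19.14

Var(total) = 1451.01 + 730.386 = 2181.4.
True-score variance = 1084.66 + 730.386 = 1815.04, so reliability = 0.8321.
Error variance = 2181.4 − 1815.04 = 366.355; SEM = √366.355 = 19.14.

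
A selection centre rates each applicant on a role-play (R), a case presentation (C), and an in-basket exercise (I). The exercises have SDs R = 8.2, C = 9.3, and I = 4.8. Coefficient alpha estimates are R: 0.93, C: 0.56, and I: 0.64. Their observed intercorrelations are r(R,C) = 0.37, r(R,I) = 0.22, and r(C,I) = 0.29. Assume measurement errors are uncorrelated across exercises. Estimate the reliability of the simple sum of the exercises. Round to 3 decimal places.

Var(R+C+I) = 8.2² + 9.3² + 4.8² + 2·[8.2·9.3·0.37 + 8.2·4.8·0.22 + 9.3·4.8·0.29] = 176.77 + 99.642 = 276.412.
Because errors are independent across components, Cov(Tᵢ,Tⱼ) = Cov(Xᵢ,Xⱼ); the off-diagonal part of the true-score variance is the same as above.
True-score variance = [8.2²·0.93 + 9.3²·0.56 + 4.8²·0.64] + 99.642 = 125.713 + 99.642 = 225.355.
Reliability = 225.355 / 276.412 = 0.815.

0.815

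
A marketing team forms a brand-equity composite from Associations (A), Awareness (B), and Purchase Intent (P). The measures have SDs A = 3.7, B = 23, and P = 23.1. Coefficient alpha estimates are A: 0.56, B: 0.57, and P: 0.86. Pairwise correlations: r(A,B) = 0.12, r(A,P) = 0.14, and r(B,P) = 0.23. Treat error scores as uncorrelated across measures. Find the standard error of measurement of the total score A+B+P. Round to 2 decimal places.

Var(total) = 1076.3 + 288.754 = 1365.05.
True-score variance = 768.101 + 288.754 = 1056.85, so reliability = 0.7742.
Error variance = 1365.05 − 1056.85 = 308.199; SEM = √308.199 = 17.56.

17.56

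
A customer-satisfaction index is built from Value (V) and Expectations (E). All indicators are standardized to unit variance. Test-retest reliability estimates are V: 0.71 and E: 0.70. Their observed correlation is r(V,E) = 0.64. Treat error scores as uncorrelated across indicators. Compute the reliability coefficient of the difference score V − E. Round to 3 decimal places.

Var(V−E) = 1 + 1 − 2·0.64 = 2 − 1.28 = 0.72.
With uncorrelated errors the cross-covariances are all true-score covariance, so they carry over unchanged; only the diagonal terms shrink to ρᵢσᵢ².
True-score variance = [0.71 + 0.70] − 1.28 = 1.41 − 1.28 = 0.13.
Reliability = 0.13 / 0.72 = 0.181.

0.181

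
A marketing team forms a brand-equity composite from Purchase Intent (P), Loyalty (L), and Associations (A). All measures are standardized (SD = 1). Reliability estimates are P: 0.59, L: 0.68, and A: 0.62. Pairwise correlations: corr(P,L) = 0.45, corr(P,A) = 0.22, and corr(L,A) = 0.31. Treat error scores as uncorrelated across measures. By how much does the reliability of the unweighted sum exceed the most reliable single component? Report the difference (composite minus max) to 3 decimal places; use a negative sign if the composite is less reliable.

0.096

Var(sum) = 3 + 1.96 = 4.96; true-score variance = 1.89 + 1.96 = 3.85; composite reliability = 0.7762.
Max component reliability = 0.6800.
Difference = 0.7762 − 0.6800 = 0.096.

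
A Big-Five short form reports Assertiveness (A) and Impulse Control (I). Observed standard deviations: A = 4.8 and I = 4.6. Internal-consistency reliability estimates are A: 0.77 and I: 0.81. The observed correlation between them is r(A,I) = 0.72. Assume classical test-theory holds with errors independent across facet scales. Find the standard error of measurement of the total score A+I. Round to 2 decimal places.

Var(total) = 44.2 + 31.7952 = 75.9952.
True-score variance = 34.8804 + 31.7952 = 66.6756, so reliability = 0.8774.
Error variance = 75.9952 − 66.6756 = 9.3196; SEM = √9.3196 = 3.05.

3.05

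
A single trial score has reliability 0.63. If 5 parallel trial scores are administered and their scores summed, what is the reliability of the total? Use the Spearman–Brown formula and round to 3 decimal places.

ρ_k = kρ / (1 + (k−1)ρ) = 5·0.63 / (1 + 4·0.63) = 3.150 / 3.520 = 0.895.

0.895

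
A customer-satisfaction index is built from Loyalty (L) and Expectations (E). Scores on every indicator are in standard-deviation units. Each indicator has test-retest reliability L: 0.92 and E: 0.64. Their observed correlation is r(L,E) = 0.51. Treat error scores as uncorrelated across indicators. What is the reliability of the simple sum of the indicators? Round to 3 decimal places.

Var(L+E) = 2 + 2·[0.51] = 2 + 1.02 = 3.02.
Because errors are independent across components, Cov(Tᵢ,Tⱼ) = Cov(Xᵢ,Xⱼ); the off-diagonal part of the true-score variance is the same as above.
True-score variance = [0.92 + 0.64] + 1.02 = 1.56 + 1.02 = 2.58.
Reliability = 2.58 / 3.02 = 0.854.

0.854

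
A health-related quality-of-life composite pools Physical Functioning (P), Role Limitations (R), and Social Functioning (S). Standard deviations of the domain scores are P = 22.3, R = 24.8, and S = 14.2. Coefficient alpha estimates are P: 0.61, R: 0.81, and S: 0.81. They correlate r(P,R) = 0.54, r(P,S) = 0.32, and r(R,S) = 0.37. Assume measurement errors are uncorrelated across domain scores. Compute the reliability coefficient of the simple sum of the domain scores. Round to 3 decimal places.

Var(P+R+S) = 22.3² + 24.8² + 14.2² + 2·[22.3·24.8·0.54 + 22.3·14.2·0.32 + 24.8·14.2·0.37] = 1313.97 + 1060.54 = 2374.51.
With uncorrelated errors the cross-covariances are all true-score covariance, so they carry over unchanged; only the diagonal terms shrink to ρᵢσᵢ².
True-score variance = [22.3²·0.61 + 24.8²·0.81 + 14.2²·0.81] + 1060.54 = 964.858 + 1060.54 = 2025.4.
Reliability = 2025.4 / 2374.51 = 0.853.

0.853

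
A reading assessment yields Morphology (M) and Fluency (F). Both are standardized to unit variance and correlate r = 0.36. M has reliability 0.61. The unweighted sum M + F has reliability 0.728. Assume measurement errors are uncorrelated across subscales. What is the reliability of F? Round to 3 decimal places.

Var(M+F) = 2 + 2·0.36 = 2.720.
True-score variance = ρ_M + ρ_F + 2·0.36, so 0.728 = (0.61 + ρ_F + 0.72) / 2.720.
ρ_F = 0.728·2.720 − 0.61 − 0.72 = 0.650.

0.650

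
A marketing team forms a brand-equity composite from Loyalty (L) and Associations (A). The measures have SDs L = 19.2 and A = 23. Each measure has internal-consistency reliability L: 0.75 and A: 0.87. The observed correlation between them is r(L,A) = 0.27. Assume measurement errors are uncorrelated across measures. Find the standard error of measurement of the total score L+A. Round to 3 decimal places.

Var(total) = 897.64 + 238.464 = 1136.1.
True-score variance = 736.71 + 238.464 = 975.174, so reliability = 0.8583.
Error variance = 1136.1 − 975.174 = 160.93; SEM = √160.93 = 12.686.

12.686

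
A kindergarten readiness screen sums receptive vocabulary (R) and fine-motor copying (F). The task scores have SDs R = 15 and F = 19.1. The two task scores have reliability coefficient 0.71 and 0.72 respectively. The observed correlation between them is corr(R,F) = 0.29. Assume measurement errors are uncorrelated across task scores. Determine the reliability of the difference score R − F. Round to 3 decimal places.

Var(R−F) = 15² + 19.1² − 2·15·19.1·0.29 = 589.81 − 166.17 = 423.64.
Under uncorrelated errors the observed covariances equal the true-score covariances, so only the own-variance terms attenuate.
True-score variance = [15²·0.71 + 19.1²·0.72] − 166.17 = 422.413 − 166.17 = 256.243.
Reliability = 256.243 / 423.64 = 0.605.

0.605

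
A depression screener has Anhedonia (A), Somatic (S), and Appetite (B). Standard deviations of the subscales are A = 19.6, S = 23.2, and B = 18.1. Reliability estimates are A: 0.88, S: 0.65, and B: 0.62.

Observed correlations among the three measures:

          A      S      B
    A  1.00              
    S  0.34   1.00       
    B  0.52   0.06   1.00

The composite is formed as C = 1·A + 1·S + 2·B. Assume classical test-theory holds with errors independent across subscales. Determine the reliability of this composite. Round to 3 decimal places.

0.783

Var(C) = 19.6² + 23.2² + 2²·18.1² + 2·[19.6·23.2·0.34 + 2·19.6·18.1·0.52 + 2·23.2·18.1·0.06] = 2232.84 + 1147.89 = 3380.73.
Under uncorrelated errors the observed covariances equal the true-score covariances, so only the own-variance terms attenuate.
True-score variance = [19.6²·0.88 + 23.2²·0.65 + 2²·18.1²·0.62] + 1147.89 = 1500.39 + 1147.89 = 2648.28.
Reliability = 2648.28 / 3380.73 = 0.783.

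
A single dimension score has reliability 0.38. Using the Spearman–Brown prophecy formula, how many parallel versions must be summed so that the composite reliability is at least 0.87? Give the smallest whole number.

k ≥ ρ*(1−ρ₁)/(ρ₁(1−ρ*)) = 0.87·0.62 / (0.38·0.13) = 10.919.
Smallest integer k = 11.

11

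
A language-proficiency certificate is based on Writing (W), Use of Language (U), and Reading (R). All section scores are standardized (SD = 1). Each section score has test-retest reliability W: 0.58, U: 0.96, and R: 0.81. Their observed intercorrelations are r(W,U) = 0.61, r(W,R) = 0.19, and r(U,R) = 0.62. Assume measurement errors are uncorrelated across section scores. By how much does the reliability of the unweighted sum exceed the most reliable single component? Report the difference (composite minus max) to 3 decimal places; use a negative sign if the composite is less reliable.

Var(sum) = 3 + 2.84 = 5.84; true-score variance = 2.35 + 2.84 = 5.19; composite reliability = 0.8887.
Max component reliability = 0.9600.
Difference = 0.8887 − 0.9600 = -0.071.

-0.071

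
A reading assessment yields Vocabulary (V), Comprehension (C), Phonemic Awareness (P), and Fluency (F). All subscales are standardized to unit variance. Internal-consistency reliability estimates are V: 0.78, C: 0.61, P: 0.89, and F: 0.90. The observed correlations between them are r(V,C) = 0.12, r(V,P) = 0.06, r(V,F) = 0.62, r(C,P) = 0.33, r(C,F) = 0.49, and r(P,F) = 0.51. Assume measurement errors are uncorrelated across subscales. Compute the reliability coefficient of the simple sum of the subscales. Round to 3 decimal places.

Var(V+C+P+F) = 4 + 2·[0.12 + 0.06 + 0.62 + 0.33 + 0.49 + 0.51] = 4 + 4.26 = 8.26.
Because errors are independent across components, Cov(Tᵢ,Tⱼ) = Cov(Xᵢ,Xⱼ); the off-diagonal part of the true-score variance is the same as above.
True-score variance = [0.78 + 0.61 + 0.89 + 0.90] + 4.26 = 3.18 + 4.26 = 7.44.
Reliability = 7.44 / 8.26 = 0.901.

0.901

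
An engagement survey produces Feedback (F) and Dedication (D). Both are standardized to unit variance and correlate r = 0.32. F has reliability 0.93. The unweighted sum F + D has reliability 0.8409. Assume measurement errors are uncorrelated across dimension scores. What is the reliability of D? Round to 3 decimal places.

0.650

Var(F+D) = 2 + 2·0.32 = 2.640.
True-score variance = ρ_F + ρ_D + 2·0.32, so 0.8409 = (0.93 + ρ_D + 0.64) / 2.640.
ρ_D = 0.8409·2.640 − 0.93 − 0.64 = 0.650.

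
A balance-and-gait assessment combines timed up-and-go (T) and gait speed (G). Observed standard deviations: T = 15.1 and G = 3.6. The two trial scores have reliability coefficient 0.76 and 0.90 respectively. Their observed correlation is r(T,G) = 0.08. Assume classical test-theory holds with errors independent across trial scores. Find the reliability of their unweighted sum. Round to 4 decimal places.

Var(T+G) = 15.1² + 3.6² + 2·[15.1·3.6·0.08] = 240.97 + 8.6976 = 249.668.
With uncorrelated errors the cross-covariances are all true-score covariance, so they carry over unchanged; only the diagonal terms shrink to ρᵢσᵢ².
True-score variance = [15.1²·0.76 + 3.6²·0.90] + 8.6976 = 184.952 + 8.6976 = 193.649.
Reliability = 193.649 / 249.668 = 0.7756.

0.7756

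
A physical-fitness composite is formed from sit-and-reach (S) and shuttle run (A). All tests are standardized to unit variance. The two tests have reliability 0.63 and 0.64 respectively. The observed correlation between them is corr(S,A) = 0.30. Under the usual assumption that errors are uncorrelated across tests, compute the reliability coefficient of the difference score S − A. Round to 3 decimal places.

Var(S−A) = 1 + 1 − 2·0.30 = 2 − 0.6 = 1.4.
Because errors are independent across components, Cov(Tᵢ,Tⱼ) = Cov(Xᵢ,Xⱼ); the off-diagonal part of the true-score variance is the same as above.
True-score variance = [0.63 + 0.64] − 0.6 = 1.27 − 0.6 = 0.67.
Reliability = 0.67 / 1.4 = 0.479.

0.479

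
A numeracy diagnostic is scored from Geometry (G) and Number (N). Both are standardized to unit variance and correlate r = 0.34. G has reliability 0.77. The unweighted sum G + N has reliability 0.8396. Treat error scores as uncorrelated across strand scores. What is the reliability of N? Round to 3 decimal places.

Var(G+N) = 2 + 2·0.34 = 2.680.
True-score variance = ρ_G + ρ_N + 2·0.34, so 0.8396 = (0.77 + ρ_N + 0.68) / 2.680.
ρ_N = 0.8396·2.680 − 0.77 − 0.68 = 0.800.

0.800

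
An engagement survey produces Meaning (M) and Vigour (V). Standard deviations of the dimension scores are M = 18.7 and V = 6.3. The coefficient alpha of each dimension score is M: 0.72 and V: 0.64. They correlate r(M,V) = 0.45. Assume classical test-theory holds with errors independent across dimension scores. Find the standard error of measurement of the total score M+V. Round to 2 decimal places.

10.59

Var(total) = 389.38 + 106.029 = 495.409.
True-score variance = 277.178 + 106.029 = 383.207, so reliability = 0.7735.
Error variance = 495.409 − 383.207 = 112.202; SEM = √112.202 = 10.59.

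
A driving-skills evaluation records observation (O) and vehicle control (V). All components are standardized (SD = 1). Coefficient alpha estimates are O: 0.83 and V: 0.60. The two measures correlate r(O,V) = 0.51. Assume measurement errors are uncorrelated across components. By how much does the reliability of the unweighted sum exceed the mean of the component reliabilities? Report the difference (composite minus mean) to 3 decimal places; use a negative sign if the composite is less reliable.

Var(sum) = 2 + 1.02 = 3.02; true-score variance = 1.43 + 1.02 = 2.45; composite reliability = 0.8113.
Mean component reliability = 0.7150.
Difference = 0.8113 − 0.7150 = 0.096.

0.096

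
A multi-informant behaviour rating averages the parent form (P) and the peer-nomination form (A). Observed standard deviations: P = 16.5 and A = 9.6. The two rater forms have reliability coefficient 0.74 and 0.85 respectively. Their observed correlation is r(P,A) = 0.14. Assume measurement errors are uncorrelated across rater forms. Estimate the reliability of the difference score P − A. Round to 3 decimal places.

0.736

Var(P−A) = 16.5² + 9.6² − 2·16.5·9.6·0.14 = 364.41 − 44.352 = 320.058.
Because errors are independent across components, Cov(Tᵢ,Tⱼ) = Cov(Xᵢ,Xⱼ); the off-diagonal part of the true-score variance is the same as above.
True-score variance = [16.5²·0.74 + 9.6²·0.85] − 44.352 = 279.801 − 44.352 = 235.449.
Reliability = 235.449 / 320.058 = 0.736.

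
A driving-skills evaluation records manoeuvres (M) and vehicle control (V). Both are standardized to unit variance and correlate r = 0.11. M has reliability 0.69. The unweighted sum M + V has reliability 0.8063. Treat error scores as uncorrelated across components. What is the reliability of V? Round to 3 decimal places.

0.880

Var(M+V) = 2 + 2·0.11 = 2.220.
True-score variance = ρ_M + ρ_V + 2·0.11, so 0.8063 = (0.69 + ρ_V + 0.22) / 2.220.
ρ_V = 0.8063·2.220 − 0.69 − 0.22 = 0.880.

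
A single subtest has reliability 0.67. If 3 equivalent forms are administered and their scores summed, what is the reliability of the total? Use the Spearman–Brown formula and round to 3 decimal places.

ρ_k = kρ / (1 + (k−1)ρ) = 3·0.67 / (1 + 2·0.67) = 2.010 / 2.340 = 0.859.

0.859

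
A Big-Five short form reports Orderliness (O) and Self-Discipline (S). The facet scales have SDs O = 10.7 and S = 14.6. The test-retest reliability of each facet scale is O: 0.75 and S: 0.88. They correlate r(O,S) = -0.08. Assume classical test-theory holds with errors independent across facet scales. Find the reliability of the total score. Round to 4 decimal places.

0.8209

Var(O+S) = 10.7² + 14.6² + 2·[10.7·14.6·(-0.08)] = 327.65 − 24.9952 = 302.655.
With uncorrelated errors the cross-covariances are all true-score covariance, so they carry over unchanged; only the diagonal terms shrink to ρᵢσᵢ².
True-score variance = [10.7²·0.75 + 14.6²·0.88] − 24.9952 = 273.448 − 24.9952 = 248.453.
Reliability = 248.453 / 302.655 = 0.8209.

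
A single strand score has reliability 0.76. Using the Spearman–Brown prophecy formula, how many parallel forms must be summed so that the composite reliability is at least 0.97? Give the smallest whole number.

k ≥ ρ*(1−ρ₁)/(ρ₁(1−ρ*)) = 0.97·0.24 / (0.76·0.03) = 10.211.
Smallest integer k = 11.

11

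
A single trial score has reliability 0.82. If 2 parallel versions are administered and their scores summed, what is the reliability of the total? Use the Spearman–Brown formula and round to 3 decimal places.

0.901

ρ_k = kρ / (1 + (k−1)ρ) = 2·0.82 / (1 + 1·0.82) = 1.640 / 1.820 = 0.901.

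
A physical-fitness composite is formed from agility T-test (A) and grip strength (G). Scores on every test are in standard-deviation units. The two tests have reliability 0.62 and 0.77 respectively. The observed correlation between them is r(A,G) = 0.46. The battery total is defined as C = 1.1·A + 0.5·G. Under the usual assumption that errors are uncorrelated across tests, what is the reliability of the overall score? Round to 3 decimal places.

0.737

Var(C) = 1.1² + 0.5² + 2·[0.55·0.46] = 1.46 + 0.506 = 1.966.
Because errors are independent across components, Cov(Tᵢ,Tⱼ) = Cov(Xᵢ,Xⱼ); the off-diagonal part of the true-score variance is the same as above.
True-score variance = [1.1²·0.62 + 0.5²·0.77] + 0.506 = 0.9427 + 0.506 = 1.4487.
Reliability = 1.4487 / 1.966 = 0.737.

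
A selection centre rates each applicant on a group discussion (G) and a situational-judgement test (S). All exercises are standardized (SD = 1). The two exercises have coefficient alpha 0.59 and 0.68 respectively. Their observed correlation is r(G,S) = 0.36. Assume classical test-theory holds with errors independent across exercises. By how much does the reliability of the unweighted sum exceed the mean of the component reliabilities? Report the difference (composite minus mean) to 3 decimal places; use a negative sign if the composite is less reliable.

0.097

Var(sum) = 2 + 0.72 = 2.72; true-score variance = 1.27 + 0.72 = 1.99; composite reliability = 0.7316.
Mean component reliability = 0.6350.
Difference = 0.7316 − 0.6350 = 0.097.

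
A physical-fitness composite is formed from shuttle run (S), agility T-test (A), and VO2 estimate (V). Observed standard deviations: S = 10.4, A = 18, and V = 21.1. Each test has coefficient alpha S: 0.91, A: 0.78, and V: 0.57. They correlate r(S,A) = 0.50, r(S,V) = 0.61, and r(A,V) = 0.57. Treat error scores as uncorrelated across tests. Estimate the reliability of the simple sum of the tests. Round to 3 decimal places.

Var(S+A+V) = 10.4² + 18² + 21.1² + 2·[10.4·18·0.50 + 10.4·21.1·0.61 + 18·21.1·0.57] = 877.37 + 887.889 = 1765.26.
Because errors are independent across components, Cov(Tᵢ,Tⱼ) = Cov(Xᵢ,Xⱼ); the off-diagonal part of the true-score variance is the same as above.
True-score variance = [10.4²·0.91 + 18²·0.78 + 21.1²·0.57] + 887.889 = 604.915 + 887.889 = 1492.8.
Reliability = 1492.8 / 1765.26 = 0.846.

0.846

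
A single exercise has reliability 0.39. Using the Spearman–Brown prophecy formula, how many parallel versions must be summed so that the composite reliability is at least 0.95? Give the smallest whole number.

k ≥ ρ*(1−ρ₁)/(ρ₁(1−ρ*)) = 0.95·0.61 / (0.39·0.05) = 29.718.
Smallest integer k = 30.

30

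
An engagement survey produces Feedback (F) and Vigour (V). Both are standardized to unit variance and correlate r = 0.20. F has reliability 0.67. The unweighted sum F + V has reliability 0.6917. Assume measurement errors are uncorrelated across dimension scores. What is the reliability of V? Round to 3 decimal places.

0.590

Var(F+V) = 2 + 2·0.20 = 2.400.
True-score variance = ρ_F + ρ_V + 2·0.20, so 0.6917 = (0.67 + ρ_V + 0.40) / 2.400.
ρ_V = 0.6917·2.400 − 0.67 − 0.40 = 0.590.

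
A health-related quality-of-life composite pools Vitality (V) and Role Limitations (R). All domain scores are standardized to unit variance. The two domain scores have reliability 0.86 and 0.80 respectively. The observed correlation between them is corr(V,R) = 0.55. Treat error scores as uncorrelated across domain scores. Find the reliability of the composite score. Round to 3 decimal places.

Var(V+R) = 2 + 2·[0.55] = 2 + 1.1 = 3.1.
With uncorrelated errors the cross-covariances are all true-score covariance, so they carry over unchanged; only the diagonal terms shrink to ρᵢσᵢ².
True-score variance = [0.86 + 0.80] + 1.1 = 1.66 + 1.1 = 2.76.
Reliability = 2.76 / 3.1 = 0.890.

0.890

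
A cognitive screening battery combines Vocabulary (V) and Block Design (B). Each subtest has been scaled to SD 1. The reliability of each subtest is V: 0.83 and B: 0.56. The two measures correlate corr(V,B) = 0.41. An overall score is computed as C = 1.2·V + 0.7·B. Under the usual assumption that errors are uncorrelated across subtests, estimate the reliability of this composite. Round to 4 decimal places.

0.8242

Var(C) = 1.2² + 0.7² + 2·[0.84·0.41] = 1.93 + 0.6888 = 2.6188.
Because errors are independent across components, Cov(Tᵢ,Tⱼ) = Cov(Xᵢ,Xⱼ); the off-diagonal part of the true-score variance is the same as above.
True-score variance = [1.2²·0.83 + 0.7²·0.56] + 0.6888 = 1.4696 + 0.6888 = 2.1584.
Reliability = 2.1584 / 2.6188 = 0.8242.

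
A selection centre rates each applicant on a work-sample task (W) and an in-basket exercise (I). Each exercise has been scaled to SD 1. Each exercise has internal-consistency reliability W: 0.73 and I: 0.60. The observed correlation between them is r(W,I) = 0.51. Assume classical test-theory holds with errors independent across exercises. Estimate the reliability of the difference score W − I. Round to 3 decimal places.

0.316

Var(W−I) = 1 + 1 − 2·0.51 = 2 − 1.02 = 0.98.
Under uncorrelated errors the observed covariances equal the true-score covariances, so only the own-variance terms attenuate.
True-score variance = [0.73 + 0.60] − 1.02 = 1.33 − 1.02 = 0.31.
Reliability = 0.31 / 0.98 = 0.316.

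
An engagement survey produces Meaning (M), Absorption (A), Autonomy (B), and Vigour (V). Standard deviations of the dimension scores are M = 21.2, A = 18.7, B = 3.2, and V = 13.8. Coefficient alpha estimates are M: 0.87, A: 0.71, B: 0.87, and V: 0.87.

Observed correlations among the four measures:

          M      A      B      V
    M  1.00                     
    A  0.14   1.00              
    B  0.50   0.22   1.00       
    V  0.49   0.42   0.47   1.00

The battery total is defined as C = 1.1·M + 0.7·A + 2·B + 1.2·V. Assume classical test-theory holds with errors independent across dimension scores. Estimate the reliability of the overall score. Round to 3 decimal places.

Var(C) = 1.1²·21.2² + 0.7²·18.7² + 2²·3.2² + 1.2²·13.8² + 2·[0.77·21.2·18.7·0.14 + 2.2·21.2·3.2·0.50 + 1.32·21.2·13.8·0.49 + 1.4·18.7·3.2·0.22 + 0.84·18.7·13.8·0.42 + 2.4·3.2·13.8·0.47] = 1030.36 + 931.75 = 1962.11.
Because errors are independent across components, Cov(Tᵢ,Tⱼ) = Cov(Xᵢ,Xⱼ); the off-diagonal part of the true-score variance is the same as above.
True-score variance = [1.1²·21.2²·0.87 + 0.7²·18.7²·0.71 + 2²·3.2²·0.87 + 1.2²·13.8²·0.87] + 931.75 = 869.001 + 931.75 = 1800.75.
Reliability = 1800.75 / 1962.11 = 0.918.

0.918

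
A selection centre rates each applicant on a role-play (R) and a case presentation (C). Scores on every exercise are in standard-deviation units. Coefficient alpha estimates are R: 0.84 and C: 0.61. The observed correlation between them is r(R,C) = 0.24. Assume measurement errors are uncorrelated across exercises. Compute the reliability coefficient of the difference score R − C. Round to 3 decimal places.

Var(R−C) = 1 + 1 − 2·0.24 = 2 − 0.48 = 1.52.
Under uncorrelated errors the observed covariances equal the true-score covariances, so only the own-variance terms attenuate.
True-score variance = [0.84 + 0.61] − 0.48 = 1.45 − 0.48 = 0.97.
Reliability = 0.97 / 1.52 = 0.638.

0.638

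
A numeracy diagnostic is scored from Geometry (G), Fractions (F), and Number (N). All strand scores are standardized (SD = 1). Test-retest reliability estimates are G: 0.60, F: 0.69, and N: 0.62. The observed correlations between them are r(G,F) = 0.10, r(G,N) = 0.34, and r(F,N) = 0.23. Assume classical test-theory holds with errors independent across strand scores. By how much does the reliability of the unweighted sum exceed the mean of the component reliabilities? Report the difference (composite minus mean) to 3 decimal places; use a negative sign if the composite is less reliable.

Var(sum) = 3 + 1.34 = 4.34; true-score variance = 1.91 + 1.34 = 3.25; composite reliability = 0.7488.
Mean component reliability = 0.6367.
Difference = 0.7488 − 0.6367 = 0.112.

0.112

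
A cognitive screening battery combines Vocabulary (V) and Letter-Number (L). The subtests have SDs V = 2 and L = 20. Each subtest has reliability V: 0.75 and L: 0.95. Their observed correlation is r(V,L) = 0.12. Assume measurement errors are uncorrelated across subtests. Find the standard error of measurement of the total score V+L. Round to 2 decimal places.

4.58

Var(total) = 404 + 9.6 = 413.6.
True-score variance = 383 + 9.6 = 392.6, so reliability = 0.9492.
Error variance = 413.6 − 392.6 = 21; SEM = √21 = 4.58.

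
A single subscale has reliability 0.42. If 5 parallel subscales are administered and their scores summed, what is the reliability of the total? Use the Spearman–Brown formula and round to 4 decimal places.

ρ_k = kρ / (1 + (k−1)ρ) = 5·0.42 / (1 + 4·0.42) = 2.100 / 2.680 = 0.7836.

0.7836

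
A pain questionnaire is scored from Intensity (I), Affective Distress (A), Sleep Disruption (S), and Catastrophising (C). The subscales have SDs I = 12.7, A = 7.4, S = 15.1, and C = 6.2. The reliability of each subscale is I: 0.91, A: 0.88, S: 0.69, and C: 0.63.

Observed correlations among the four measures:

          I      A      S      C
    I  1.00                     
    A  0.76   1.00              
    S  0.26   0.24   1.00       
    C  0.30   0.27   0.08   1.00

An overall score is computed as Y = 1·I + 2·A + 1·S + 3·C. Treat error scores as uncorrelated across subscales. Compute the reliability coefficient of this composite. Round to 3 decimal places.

0.866

Var(Y) = 12.7² + 2²·7.4² + 15.1² + 3²·6.2² + 2·[2·12.7·7.4·0.76 + 12.7·15.1·0.26 + 3·12.7·6.2·0.30 + 2·7.4·15.1·0.24 + 6·7.4·6.2·0.27 + 3·15.1·6.2·0.08] = 954.3 + 828.011 = 1782.31.
Under uncorrelated errors the observed covariances equal the true-score covariances, so only the own-variance terms attenuate.
True-score variance = [12.7²·0.91 + 2²·7.4²·0.88 + 15.1²·0.69 + 3²·6.2²·0.63] + 828.011 = 714.811 + 828.011 = 1542.82.
Reliability = 1542.82 / 1782.31 = 0.866.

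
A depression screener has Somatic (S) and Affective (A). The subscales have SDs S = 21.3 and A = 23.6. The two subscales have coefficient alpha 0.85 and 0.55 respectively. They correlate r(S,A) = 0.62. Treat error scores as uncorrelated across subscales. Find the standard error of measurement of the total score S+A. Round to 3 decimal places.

Var(total) = 1010.65 + 623.323 = 1633.97.
True-score variance = 691.965 + 623.323 = 1315.29, so reliability = 0.8050.
Error variance = 1633.97 − 1315.29 = 318.686; SEM = √318.686 = 17.852.

17.852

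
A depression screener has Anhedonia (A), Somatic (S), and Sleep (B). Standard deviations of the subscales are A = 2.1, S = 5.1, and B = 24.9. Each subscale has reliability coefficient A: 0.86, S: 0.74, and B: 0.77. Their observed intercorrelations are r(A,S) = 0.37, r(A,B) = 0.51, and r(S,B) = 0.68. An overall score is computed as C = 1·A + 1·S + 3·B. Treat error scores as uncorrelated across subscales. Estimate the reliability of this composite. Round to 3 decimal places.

Var(C) = 2.1² + 5.1² + 3²·24.9² + 2·[2.1·5.1·0.37 + 3·2.1·24.9·0.51 + 3·5.1·24.9·0.68] = 5610.51 + 686.052 = 6296.56.
Because errors are independent across components, Cov(Tᵢ,Tⱼ) = Cov(Xᵢ,Xⱼ); the off-diagonal part of the true-score variance is the same as above.
True-score variance = [2.1²·0.86 + 5.1²·0.74 + 3²·24.9²·0.77] + 686.052 = 4319.71 + 686.052 = 5005.76.
Reliability = 5005.76 / 6296.56 = 0.795.

0.795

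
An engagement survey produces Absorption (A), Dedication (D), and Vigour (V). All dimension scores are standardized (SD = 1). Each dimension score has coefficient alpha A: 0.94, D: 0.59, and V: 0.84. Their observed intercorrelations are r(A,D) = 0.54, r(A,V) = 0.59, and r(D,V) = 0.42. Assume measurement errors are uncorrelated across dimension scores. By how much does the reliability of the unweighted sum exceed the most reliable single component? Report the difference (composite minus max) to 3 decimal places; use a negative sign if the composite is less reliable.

Var(sum) = 3 + 3.1 = 6.1; true-score variance = 2.37 + 3.1 = 5.47; composite reliability = 0.8967.
Max component reliability = 0.9400.
Difference = 0.8967 − 0.9400 = -0.043.

-0.043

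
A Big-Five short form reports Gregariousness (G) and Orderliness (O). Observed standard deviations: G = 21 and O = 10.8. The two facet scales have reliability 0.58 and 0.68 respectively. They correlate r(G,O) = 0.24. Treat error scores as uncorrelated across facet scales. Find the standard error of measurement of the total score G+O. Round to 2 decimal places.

14.92

Var(total) = 557.64 + 108.864 = 666.504.
True-score variance = 335.095 + 108.864 = 443.959, so reliability = 0.6661.
Error variance = 666.504 − 443.959 = 222.545; SEM = √222.545 = 14.92.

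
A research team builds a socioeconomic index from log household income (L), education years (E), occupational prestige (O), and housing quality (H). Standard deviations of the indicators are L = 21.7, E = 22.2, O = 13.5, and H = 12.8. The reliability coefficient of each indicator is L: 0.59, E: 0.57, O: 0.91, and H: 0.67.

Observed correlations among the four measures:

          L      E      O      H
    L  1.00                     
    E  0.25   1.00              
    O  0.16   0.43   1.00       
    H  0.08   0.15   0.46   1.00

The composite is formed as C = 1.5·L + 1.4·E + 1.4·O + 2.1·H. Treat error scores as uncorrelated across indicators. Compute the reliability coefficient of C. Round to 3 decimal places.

Var(C) = 1.5²·21.7² + 1.4²·22.2² + 1.4²·13.5² + 2.1²·12.8² + 2·[2.1·21.7·22.2·0.25 + 2.1·21.7·13.5·0.16 + 3.15·21.7·12.8·0.08 + 1.96·22.2·13.5·0.43 + 2.94·22.2·12.8·0.15 + 2.94·13.5·12.8·0.46] = 3105.21 + 2065.87 = 5171.09.
Under uncorrelated errors the observed covariances equal the true-score covariances, so only the own-variance terms attenuate.
True-score variance = [1.5²·21.7²·0.59 + 1.4²·22.2²·0.57 + 1.4²·13.5²·0.91 + 2.1²·12.8²·0.67] + 2065.87 = 1984.87 + 2065.87 = 4050.74.
Reliability = 4050.74 / 5171.09 = 0.783.

0.783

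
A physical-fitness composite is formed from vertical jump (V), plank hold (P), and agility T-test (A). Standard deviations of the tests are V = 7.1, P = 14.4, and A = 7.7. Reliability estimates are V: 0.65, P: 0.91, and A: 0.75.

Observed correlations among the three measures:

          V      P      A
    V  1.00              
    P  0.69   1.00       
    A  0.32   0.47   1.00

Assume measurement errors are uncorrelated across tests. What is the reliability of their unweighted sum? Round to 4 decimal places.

0.9144

Var(V+P+A) = 7.1² + 14.4² + 7.7² + 2·[7.1·14.4·0.69 + 7.1·7.7·0.32 + 14.4·7.7·0.47] = 317.06 + 280.307 = 597.367.
With uncorrelated errors the cross-covariances are all true-score covariance, so they carry over unchanged; only the diagonal terms shrink to ρᵢσᵢ².
True-score variance = [7.1²·0.65 + 14.4²·0.91 + 7.7²·0.75] + 280.307 = 265.932 + 280.307 = 546.239.
Reliability = 546.239 / 597.367 = 0.9144.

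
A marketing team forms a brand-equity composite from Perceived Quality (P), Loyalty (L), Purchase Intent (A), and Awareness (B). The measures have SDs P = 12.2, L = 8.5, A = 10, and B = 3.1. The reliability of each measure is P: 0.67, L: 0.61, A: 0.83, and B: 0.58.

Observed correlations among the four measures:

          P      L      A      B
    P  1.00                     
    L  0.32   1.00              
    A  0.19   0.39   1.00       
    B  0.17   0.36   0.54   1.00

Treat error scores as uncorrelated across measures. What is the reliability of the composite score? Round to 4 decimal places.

0.8290

Var(P+L+A+B) = 12.2² + 8.5² + 10² + 3.1² + 2·[12.2·8.5·0.32 + 12.2·10·0.19 + 12.2·3.1·0.17 + 8.5·10·0.39 + 8.5·3.1·0.36 + 10·3.1·0.54] = 330.7 + 244.339 = 575.039.
With uncorrelated errors the cross-covariances are all true-score covariance, so they carry over unchanged; only the diagonal terms shrink to ρᵢσᵢ².
True-score variance = [12.2²·0.67 + 8.5²·0.61 + 10²·0.83 + 3.1²·0.58] + 244.339 = 232.369 + 244.339 = 476.708.
Reliability = 476.708 / 575.039 = 0.8290.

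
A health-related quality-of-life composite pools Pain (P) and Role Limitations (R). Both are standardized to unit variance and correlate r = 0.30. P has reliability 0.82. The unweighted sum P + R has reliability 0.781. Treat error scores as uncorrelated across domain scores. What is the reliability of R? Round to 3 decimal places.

0.611

Var(P+R) = 2 + 2·0.30 = 2.600.
True-score variance = ρ_P + ρ_R + 2·0.30, so 0.781 = (0.82 + ρ_R + 0.60) / 2.600.
ρ_R = 0.781·2.600 − 0.82 − 0.60 = 0.611.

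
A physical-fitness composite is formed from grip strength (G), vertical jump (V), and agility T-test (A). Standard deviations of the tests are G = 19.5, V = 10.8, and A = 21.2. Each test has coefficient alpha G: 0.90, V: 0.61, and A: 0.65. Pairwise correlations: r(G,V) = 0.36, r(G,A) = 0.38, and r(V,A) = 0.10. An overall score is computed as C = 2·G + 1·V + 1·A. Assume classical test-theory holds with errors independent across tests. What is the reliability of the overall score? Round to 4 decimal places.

0.8842

Var(C) = 2²·19.5² + 10.8² + 21.2² + 2·[2·19.5·10.8·0.36 + 2·19.5·21.2·0.38 + 10.8·21.2·0.10] = 2087.08 + 977.424 = 3064.5.
Because errors are independent across components, Cov(Tᵢ,Tⱼ) = Cov(Xᵢ,Xⱼ); the off-diagonal part of the true-score variance is the same as above.
True-score variance = [2²·19.5²·0.90 + 10.8²·0.61 + 21.2²·0.65] + 977.424 = 1732.19 + 977.424 = 2709.61.
Reliability = 2709.61 / 3064.5 = 0.8842.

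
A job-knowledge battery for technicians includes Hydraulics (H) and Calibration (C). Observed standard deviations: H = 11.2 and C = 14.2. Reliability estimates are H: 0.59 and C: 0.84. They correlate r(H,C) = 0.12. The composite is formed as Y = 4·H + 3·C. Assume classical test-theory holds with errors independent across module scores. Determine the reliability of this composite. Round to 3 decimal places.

Var(Y) = 4²·11.2² + 3²·14.2² + 2·[12·11.2·14.2·0.12] = 3821.8 + 458.035 = 4279.84.
Because errors are independent across components, Cov(Tᵢ,Tⱼ) = Cov(Xᵢ,Xⱼ); the off-diagonal part of the true-score variance is the same as above.
True-score variance = [4²·11.2²·0.59 + 3²·14.2²·0.84] + 458.035 = 2708.55 + 458.035 = 3166.59.
Reliability = 3166.59 / 4279.84 = 0.740.

0.740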